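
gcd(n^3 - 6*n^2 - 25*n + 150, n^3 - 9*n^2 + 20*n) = n - 5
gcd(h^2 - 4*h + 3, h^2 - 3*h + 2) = h - 1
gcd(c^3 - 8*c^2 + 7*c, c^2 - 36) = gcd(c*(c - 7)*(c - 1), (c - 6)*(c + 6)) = 1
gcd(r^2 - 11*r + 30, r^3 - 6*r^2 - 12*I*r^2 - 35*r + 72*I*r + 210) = r - 6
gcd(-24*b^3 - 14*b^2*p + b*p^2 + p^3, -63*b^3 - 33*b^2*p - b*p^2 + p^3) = 3*b + p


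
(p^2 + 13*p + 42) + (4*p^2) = 5*p^2 + 13*p + 42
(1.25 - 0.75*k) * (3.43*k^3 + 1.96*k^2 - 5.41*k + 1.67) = -2.5725*k^4 + 2.8175*k^3 + 6.5075*k^2 - 8.015*k + 2.0875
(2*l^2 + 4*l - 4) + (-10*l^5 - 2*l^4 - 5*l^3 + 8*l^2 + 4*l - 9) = -10*l^5 - 2*l^4 - 5*l^3 + 10*l^2 + 8*l - 13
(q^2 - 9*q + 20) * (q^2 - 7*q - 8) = q^4 - 16*q^3 + 75*q^2 - 68*q - 160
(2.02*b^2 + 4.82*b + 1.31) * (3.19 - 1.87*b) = -3.7774*b^3 - 2.5696*b^2 + 12.9261*b + 4.1789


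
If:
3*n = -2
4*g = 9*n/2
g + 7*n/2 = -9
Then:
No Solution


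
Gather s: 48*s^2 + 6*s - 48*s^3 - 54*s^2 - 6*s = -48*s^3 - 6*s^2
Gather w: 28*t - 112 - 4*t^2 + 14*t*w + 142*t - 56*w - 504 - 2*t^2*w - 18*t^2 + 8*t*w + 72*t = -22*t^2 + 242*t + w*(-2*t^2 + 22*t - 56) - 616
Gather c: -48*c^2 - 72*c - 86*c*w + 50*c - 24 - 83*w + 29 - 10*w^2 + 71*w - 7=-48*c^2 + c*(-86*w - 22) - 10*w^2 - 12*w - 2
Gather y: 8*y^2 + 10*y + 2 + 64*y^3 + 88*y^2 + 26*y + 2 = 64*y^3 + 96*y^2 + 36*y + 4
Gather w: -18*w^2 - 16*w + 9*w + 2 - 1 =-18*w^2 - 7*w + 1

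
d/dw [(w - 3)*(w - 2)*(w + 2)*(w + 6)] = 4*w^3 + 9*w^2 - 44*w - 12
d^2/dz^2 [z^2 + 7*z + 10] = 2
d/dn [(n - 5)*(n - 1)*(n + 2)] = 3*n^2 - 8*n - 7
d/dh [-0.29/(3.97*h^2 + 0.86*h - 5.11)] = (2.3026*h + 0.2494)/(3.97*h^2 + 0.86*h - 5.11)^2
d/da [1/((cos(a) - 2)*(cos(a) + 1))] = (-sin(a) + sin(2*a))/((cos(a) - 2)^2*(cos(a) + 1)^2)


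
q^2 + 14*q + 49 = (q + 7)^2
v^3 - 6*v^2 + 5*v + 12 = (v - 4)*(v - 3)*(v + 1)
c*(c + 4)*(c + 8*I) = c^3 + 4*c^2 + 8*I*c^2 + 32*I*c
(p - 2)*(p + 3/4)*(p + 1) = p^3 - p^2/4 - 11*p/4 - 3/2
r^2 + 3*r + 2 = (r + 1)*(r + 2)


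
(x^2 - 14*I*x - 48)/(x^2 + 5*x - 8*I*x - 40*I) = (x - 6*I)/(x + 5)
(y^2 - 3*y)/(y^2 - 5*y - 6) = y*(3 - y)/(-y^2 + 5*y + 6)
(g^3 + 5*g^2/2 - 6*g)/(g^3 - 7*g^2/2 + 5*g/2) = (2*g^2 + 5*g - 12)/(2*g^2 - 7*g + 5)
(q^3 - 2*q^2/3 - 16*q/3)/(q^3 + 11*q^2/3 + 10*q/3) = (3*q - 8)/(3*q + 5)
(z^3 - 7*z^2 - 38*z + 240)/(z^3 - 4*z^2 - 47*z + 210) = (z^2 - 2*z - 48)/(z^2 + z - 42)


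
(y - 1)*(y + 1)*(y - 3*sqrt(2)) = y^3 - 3*sqrt(2)*y^2 - y + 3*sqrt(2)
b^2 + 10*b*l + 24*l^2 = (b + 4*l)*(b + 6*l)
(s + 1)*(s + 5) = s^2 + 6*s + 5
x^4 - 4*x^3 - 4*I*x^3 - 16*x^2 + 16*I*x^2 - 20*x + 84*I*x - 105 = (x - 7)*(x + 3)*(x - 5*I)*(x + I)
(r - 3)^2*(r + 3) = r^3 - 3*r^2 - 9*r + 27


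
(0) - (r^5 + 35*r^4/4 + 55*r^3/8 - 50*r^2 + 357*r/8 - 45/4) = -r^5 - 35*r^4/4 - 55*r^3/8 + 50*r^2 - 357*r/8 + 45/4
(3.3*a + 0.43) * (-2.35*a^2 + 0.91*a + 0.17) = -7.755*a^3 + 1.9925*a^2 + 0.9523*a + 0.0731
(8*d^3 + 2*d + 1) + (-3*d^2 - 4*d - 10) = 8*d^3 - 3*d^2 - 2*d - 9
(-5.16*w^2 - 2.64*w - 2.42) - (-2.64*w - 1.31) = -5.16*w^2 - 1.11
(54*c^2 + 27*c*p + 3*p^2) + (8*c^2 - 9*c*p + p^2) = 62*c^2 + 18*c*p + 4*p^2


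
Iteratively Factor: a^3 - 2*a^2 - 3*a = (a + 1)*(a^2 - 3*a) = a*(a + 1)*(a - 3)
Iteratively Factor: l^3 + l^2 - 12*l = (l + 4)*(l^2 - 3*l) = (l - 3)*(l + 4)*(l)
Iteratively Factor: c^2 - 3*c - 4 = (c + 1)*(c - 4)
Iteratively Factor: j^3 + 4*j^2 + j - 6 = (j - 1)*(j^2 + 5*j + 6) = (j - 1)*(j + 2)*(j + 3)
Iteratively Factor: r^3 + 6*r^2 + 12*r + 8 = (r + 2)*(r^2 + 4*r + 4) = (r + 2)^2*(r + 2)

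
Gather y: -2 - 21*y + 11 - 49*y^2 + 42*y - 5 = -49*y^2 + 21*y + 4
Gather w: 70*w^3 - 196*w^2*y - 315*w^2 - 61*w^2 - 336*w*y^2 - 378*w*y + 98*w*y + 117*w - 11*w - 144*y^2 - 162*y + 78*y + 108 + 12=70*w^3 + w^2*(-196*y - 376) + w*(-336*y^2 - 280*y + 106) - 144*y^2 - 84*y + 120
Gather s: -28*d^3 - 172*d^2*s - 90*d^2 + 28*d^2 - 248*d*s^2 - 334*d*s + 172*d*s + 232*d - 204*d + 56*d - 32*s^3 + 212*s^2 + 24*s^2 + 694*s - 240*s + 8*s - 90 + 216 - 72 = -28*d^3 - 62*d^2 + 84*d - 32*s^3 + s^2*(236 - 248*d) + s*(-172*d^2 - 162*d + 462) + 54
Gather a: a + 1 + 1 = a + 2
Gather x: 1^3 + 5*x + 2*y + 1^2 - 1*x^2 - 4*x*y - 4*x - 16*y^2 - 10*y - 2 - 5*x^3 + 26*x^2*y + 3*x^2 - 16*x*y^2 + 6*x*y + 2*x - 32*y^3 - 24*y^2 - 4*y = -5*x^3 + x^2*(26*y + 2) + x*(-16*y^2 + 2*y + 3) - 32*y^3 - 40*y^2 - 12*y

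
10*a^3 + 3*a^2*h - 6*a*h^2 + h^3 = (-5*a + h)*(-2*a + h)*(a + h)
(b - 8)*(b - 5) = b^2 - 13*b + 40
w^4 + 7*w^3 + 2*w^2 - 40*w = w*(w - 2)*(w + 4)*(w + 5)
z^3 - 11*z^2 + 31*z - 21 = (z - 7)*(z - 3)*(z - 1)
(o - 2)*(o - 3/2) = o^2 - 7*o/2 + 3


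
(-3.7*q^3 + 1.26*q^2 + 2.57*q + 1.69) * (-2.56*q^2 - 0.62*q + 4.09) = 9.472*q^5 - 0.9316*q^4 - 22.4934*q^3 - 0.7664*q^2 + 9.4635*q + 6.9121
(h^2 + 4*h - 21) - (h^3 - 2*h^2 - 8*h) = -h^3 + 3*h^2 + 12*h - 21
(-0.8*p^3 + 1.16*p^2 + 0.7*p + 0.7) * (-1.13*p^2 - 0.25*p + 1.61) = 0.904*p^5 - 1.1108*p^4 - 2.369*p^3 + 0.9016*p^2 + 0.952*p + 1.127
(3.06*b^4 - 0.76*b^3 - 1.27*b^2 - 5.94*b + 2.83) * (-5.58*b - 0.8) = -17.0748*b^5 + 1.7928*b^4 + 7.6946*b^3 + 34.1612*b^2 - 11.0394*b - 2.264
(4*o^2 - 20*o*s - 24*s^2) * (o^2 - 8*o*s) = 4*o^4 - 52*o^3*s + 136*o^2*s^2 + 192*o*s^3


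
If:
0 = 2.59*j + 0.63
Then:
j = -0.24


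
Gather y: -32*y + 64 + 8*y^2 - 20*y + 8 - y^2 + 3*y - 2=7*y^2 - 49*y + 70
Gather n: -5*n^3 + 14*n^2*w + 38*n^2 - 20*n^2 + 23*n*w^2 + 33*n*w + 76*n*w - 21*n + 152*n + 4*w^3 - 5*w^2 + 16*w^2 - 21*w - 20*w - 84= -5*n^3 + n^2*(14*w + 18) + n*(23*w^2 + 109*w + 131) + 4*w^3 + 11*w^2 - 41*w - 84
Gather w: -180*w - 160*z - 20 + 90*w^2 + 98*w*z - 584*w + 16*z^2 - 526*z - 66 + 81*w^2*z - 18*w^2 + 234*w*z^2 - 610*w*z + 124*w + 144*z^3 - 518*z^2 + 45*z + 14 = w^2*(81*z + 72) + w*(234*z^2 - 512*z - 640) + 144*z^3 - 502*z^2 - 641*z - 72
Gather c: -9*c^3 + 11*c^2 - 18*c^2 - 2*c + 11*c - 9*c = -9*c^3 - 7*c^2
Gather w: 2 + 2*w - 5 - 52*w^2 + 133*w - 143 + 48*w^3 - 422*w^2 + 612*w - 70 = 48*w^3 - 474*w^2 + 747*w - 216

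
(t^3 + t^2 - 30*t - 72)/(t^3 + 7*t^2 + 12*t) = (t - 6)/t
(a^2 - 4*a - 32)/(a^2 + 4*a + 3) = (a^2 - 4*a - 32)/(a^2 + 4*a + 3)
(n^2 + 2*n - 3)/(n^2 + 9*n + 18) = (n - 1)/(n + 6)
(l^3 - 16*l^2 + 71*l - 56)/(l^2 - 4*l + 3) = (l^2 - 15*l + 56)/(l - 3)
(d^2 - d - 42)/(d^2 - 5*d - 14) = (d + 6)/(d + 2)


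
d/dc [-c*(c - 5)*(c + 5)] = 25 - 3*c^2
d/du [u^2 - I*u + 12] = 2*u - I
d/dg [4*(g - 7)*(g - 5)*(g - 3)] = 12*g^2 - 120*g + 284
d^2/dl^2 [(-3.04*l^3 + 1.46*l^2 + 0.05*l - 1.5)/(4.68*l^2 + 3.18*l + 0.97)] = (-1.56319401867222e-13*l^4 - 75.148992*l^3 - 293.1516*l^2 - 152.465496*l - 14.279432)/(102.503232*l^6 + 208.948896*l^5 + 205.71408*l^4 + 118.773*l^3 + 42.63732*l^2 + 8.976186*l + 0.912673)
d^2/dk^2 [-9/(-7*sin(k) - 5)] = 63*(-7*sin(k)^2 + 5*sin(k) + 14)/(7*sin(k) + 5)^3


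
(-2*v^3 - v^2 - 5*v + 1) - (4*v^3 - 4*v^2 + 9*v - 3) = -6*v^3 + 3*v^2 - 14*v + 4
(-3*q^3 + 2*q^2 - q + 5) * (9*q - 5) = -27*q^4 + 33*q^3 - 19*q^2 + 50*q - 25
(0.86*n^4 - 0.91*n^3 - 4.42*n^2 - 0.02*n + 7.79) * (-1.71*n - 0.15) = -1.4706*n^5 + 1.4271*n^4 + 7.6947*n^3 + 0.6972*n^2 - 13.3179*n - 1.1685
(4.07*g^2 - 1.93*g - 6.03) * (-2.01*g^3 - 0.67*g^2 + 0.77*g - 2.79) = -8.1807*g^5 + 1.1524*g^4 + 16.5473*g^3 - 8.8013*g^2 + 0.741599999999999*g + 16.8237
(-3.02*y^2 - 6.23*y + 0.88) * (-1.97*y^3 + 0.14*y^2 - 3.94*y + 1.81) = 5.9494*y^5 + 11.8503*y^4 + 9.293*y^3 + 19.2032*y^2 - 14.7435*y + 1.5928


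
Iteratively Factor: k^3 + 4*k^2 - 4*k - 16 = (k - 2)*(k^2 + 6*k + 8) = (k - 2)*(k + 2)*(k + 4)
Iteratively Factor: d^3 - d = (d - 1)*(d^2 + d) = d*(d - 1)*(d + 1)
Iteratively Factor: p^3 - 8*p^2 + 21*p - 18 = (p - 3)*(p^2 - 5*p + 6) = (p - 3)*(p - 2)*(p - 3)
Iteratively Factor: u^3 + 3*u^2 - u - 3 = (u + 3)*(u^2 - 1) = (u + 1)*(u + 3)*(u - 1)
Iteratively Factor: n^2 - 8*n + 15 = (n - 5)*(n - 3)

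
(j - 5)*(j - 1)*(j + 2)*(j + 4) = j^4 - 23*j^2 - 18*j + 40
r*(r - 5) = r^2 - 5*r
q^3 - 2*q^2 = q^2*(q - 2)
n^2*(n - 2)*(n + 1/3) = n^4 - 5*n^3/3 - 2*n^2/3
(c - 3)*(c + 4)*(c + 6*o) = c^3 + 6*c^2*o + c^2 + 6*c*o - 12*c - 72*o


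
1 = 1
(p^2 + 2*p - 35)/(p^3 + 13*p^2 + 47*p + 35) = (p - 5)/(p^2 + 6*p + 5)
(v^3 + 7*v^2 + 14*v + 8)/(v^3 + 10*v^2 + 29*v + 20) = (v + 2)/(v + 5)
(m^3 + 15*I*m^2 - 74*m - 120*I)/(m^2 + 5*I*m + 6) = (m^2 + 9*I*m - 20)/(m - I)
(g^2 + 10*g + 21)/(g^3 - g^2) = (g^2 + 10*g + 21)/(g^2*(g - 1))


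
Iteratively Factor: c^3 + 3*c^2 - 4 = (c - 1)*(c^2 + 4*c + 4) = (c - 1)*(c + 2)*(c + 2)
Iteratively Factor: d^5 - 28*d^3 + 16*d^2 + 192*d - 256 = (d - 4)*(d^4 + 4*d^3 - 12*d^2 - 32*d + 64) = (d - 4)*(d - 2)*(d^3 + 6*d^2 - 32) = (d - 4)*(d - 2)*(d + 4)*(d^2 + 2*d - 8) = (d - 4)*(d - 2)^2*(d + 4)*(d + 4)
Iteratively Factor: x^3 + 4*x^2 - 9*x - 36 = (x + 4)*(x^2 - 9) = (x + 3)*(x + 4)*(x - 3)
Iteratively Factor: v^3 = (v)*(v^2) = v^2*(v)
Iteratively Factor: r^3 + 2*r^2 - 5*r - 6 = (r + 1)*(r^2 + r - 6) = (r + 1)*(r + 3)*(r - 2)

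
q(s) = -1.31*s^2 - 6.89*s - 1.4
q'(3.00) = -14.75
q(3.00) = -33.86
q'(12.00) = -38.33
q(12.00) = -272.72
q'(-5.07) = 6.39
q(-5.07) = -0.14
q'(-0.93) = -4.45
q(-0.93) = 3.87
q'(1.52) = -10.87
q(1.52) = -14.90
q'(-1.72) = -2.38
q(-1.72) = 6.58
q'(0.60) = -8.46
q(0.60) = -6.01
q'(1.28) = -10.24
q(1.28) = -12.37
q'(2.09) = -12.37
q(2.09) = -21.52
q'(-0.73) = -4.98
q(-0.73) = 2.93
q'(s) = -2.62*s - 6.89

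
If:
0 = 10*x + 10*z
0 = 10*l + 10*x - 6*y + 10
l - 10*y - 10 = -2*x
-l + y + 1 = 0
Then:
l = -16/49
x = -72/49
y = -65/49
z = 72/49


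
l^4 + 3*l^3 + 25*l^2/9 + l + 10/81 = (l + 1/3)^2*(l + 2/3)*(l + 5/3)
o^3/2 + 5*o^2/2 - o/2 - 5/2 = (o/2 + 1/2)*(o - 1)*(o + 5)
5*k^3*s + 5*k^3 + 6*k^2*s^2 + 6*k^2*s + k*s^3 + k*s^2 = (k + s)*(5*k + s)*(k*s + k)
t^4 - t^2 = t^2*(t - 1)*(t + 1)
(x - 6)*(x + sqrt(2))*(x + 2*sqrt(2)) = x^3 - 6*x^2 + 3*sqrt(2)*x^2 - 18*sqrt(2)*x + 4*x - 24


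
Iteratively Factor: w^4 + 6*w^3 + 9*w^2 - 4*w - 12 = (w + 2)*(w^3 + 4*w^2 + w - 6) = (w - 1)*(w + 2)*(w^2 + 5*w + 6) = (w - 1)*(w + 2)*(w + 3)*(w + 2)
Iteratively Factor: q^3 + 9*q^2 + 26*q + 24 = (q + 3)*(q^2 + 6*q + 8) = (q + 3)*(q + 4)*(q + 2)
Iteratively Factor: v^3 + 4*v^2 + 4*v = (v)*(v^2 + 4*v + 4) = v*(v + 2)*(v + 2)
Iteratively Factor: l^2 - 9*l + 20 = (l - 4)*(l - 5)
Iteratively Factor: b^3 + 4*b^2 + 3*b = (b + 3)*(b^2 + b) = b*(b + 3)*(b + 1)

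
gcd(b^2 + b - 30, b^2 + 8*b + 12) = b + 6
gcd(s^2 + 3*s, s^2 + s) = s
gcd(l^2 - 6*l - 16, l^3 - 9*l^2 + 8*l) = l - 8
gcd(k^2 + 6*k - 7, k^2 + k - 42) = k + 7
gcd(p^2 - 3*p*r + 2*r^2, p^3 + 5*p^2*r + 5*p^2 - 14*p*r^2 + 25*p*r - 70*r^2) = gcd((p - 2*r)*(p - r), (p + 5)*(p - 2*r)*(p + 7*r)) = p - 2*r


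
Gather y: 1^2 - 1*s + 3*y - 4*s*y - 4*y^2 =-s - 4*y^2 + y*(3 - 4*s) + 1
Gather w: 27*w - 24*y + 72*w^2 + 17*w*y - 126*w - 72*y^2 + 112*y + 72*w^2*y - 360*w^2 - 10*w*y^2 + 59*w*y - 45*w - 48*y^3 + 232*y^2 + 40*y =w^2*(72*y - 288) + w*(-10*y^2 + 76*y - 144) - 48*y^3 + 160*y^2 + 128*y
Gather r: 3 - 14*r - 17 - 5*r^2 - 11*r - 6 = -5*r^2 - 25*r - 20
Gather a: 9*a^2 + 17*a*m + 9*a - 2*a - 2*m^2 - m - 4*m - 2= 9*a^2 + a*(17*m + 7) - 2*m^2 - 5*m - 2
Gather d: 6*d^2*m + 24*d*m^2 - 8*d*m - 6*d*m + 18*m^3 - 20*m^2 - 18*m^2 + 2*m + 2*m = 6*d^2*m + d*(24*m^2 - 14*m) + 18*m^3 - 38*m^2 + 4*m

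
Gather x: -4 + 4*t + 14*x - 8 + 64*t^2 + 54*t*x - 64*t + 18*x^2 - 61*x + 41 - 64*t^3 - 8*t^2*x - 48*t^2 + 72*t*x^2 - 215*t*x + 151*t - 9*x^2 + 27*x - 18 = -64*t^3 + 16*t^2 + 91*t + x^2*(72*t + 9) + x*(-8*t^2 - 161*t - 20) + 11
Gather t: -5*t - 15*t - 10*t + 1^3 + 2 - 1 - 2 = -30*t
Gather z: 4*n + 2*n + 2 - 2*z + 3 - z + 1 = 6*n - 3*z + 6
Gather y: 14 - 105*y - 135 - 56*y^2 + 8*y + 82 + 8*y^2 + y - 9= -48*y^2 - 96*y - 48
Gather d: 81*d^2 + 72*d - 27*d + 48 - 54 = 81*d^2 + 45*d - 6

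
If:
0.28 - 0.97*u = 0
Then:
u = 0.29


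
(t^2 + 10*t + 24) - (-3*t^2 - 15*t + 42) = 4*t^2 + 25*t - 18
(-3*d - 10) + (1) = -3*d - 9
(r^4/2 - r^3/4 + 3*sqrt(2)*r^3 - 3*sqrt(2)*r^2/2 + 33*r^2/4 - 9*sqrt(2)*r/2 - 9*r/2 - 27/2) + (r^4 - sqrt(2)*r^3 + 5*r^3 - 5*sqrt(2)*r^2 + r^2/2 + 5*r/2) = 3*r^4/2 + 2*sqrt(2)*r^3 + 19*r^3/4 - 13*sqrt(2)*r^2/2 + 35*r^2/4 - 9*sqrt(2)*r/2 - 2*r - 27/2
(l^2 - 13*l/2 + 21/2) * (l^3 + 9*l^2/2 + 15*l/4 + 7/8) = l^5 - 2*l^4 - 15*l^3 + 95*l^2/4 + 539*l/16 + 147/16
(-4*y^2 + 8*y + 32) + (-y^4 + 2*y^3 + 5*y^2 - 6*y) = -y^4 + 2*y^3 + y^2 + 2*y + 32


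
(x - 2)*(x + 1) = x^2 - x - 2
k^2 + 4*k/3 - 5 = (k - 5/3)*(k + 3)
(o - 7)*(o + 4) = o^2 - 3*o - 28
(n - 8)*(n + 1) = n^2 - 7*n - 8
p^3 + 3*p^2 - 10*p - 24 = (p - 3)*(p + 2)*(p + 4)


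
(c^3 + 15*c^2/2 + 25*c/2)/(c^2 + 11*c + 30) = c*(2*c + 5)/(2*(c + 6))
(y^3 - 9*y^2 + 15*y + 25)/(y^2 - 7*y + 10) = (y^2 - 4*y - 5)/(y - 2)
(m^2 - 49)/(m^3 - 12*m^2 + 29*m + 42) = (m + 7)/(m^2 - 5*m - 6)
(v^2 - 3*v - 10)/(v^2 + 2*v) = (v - 5)/v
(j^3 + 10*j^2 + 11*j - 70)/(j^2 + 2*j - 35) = (j^2 + 3*j - 10)/(j - 5)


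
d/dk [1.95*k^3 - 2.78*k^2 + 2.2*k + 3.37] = 5.85*k^2 - 5.56*k + 2.2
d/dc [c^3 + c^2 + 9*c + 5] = 3*c^2 + 2*c + 9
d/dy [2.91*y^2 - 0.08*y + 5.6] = 5.82*y - 0.08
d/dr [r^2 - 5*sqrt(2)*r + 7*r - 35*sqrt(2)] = 2*r - 5*sqrt(2) + 7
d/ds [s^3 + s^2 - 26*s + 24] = 3*s^2 + 2*s - 26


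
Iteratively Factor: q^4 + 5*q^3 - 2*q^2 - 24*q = (q + 4)*(q^3 + q^2 - 6*q) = (q - 2)*(q + 4)*(q^2 + 3*q) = q*(q - 2)*(q + 4)*(q + 3)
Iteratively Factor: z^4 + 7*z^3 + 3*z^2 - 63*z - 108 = (z - 3)*(z^3 + 10*z^2 + 33*z + 36) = (z - 3)*(z + 3)*(z^2 + 7*z + 12) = (z - 3)*(z + 3)*(z + 4)*(z + 3)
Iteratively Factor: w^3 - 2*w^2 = (w)*(w^2 - 2*w) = w^2*(w - 2)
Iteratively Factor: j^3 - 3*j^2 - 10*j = (j - 5)*(j^2 + 2*j) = j*(j - 5)*(j + 2)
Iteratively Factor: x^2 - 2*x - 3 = (x + 1)*(x - 3)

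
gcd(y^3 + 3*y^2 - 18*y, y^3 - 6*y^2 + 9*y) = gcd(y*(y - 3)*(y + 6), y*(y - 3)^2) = y^2 - 3*y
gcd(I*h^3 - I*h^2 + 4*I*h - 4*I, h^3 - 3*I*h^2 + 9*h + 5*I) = 1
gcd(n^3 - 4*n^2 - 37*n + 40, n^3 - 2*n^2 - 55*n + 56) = n^2 - 9*n + 8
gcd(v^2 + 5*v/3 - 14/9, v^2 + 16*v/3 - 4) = v - 2/3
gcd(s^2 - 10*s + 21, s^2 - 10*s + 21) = s^2 - 10*s + 21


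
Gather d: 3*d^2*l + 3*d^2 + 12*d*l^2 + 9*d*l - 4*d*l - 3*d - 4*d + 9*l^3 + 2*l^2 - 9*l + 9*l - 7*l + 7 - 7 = d^2*(3*l + 3) + d*(12*l^2 + 5*l - 7) + 9*l^3 + 2*l^2 - 7*l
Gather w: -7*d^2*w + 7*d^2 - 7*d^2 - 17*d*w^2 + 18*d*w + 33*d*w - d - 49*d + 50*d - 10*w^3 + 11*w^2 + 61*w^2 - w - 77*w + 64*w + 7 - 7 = -10*w^3 + w^2*(72 - 17*d) + w*(-7*d^2 + 51*d - 14)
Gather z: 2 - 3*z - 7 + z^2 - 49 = z^2 - 3*z - 54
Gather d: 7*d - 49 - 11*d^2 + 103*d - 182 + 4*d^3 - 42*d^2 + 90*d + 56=4*d^3 - 53*d^2 + 200*d - 175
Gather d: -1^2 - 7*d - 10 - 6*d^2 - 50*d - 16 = -6*d^2 - 57*d - 27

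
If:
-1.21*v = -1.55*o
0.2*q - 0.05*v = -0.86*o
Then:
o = 0.780645161290323*v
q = -3.10677419354839*v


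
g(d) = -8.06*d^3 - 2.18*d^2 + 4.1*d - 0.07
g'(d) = -24.18*d^2 - 4.36*d + 4.1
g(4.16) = -600.99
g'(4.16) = -432.49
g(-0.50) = -1.66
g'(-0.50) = 0.24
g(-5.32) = 1130.00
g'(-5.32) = -657.06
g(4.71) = -871.29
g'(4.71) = -552.85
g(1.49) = -25.46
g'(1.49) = -56.08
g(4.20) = -618.45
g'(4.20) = -440.75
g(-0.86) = -0.08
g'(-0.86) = -10.03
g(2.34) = -105.68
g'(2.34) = -138.50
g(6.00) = -1794.91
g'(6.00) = -892.54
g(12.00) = -14192.47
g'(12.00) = -3530.14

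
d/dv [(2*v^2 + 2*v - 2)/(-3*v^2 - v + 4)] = 2*(2*v^2 + 2*v + 3)/(9*v^4 + 6*v^3 - 23*v^2 - 8*v + 16)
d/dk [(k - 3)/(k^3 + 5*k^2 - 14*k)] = (k*(k^2 + 5*k - 14) - (k - 3)*(3*k^2 + 10*k - 14))/(k^2*(k^2 + 5*k - 14)^2)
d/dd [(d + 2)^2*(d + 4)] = (d + 2)*(3*d + 10)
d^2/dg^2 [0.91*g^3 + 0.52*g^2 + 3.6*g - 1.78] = 5.46*g + 1.04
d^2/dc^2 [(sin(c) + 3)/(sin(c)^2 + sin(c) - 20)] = (-sin(c)^5 - 11*sin(c)^4 - 127*sin(c)^3 - 245*sin(c)^2 - 322*sin(c) + 166)/(sin(c)^2 + sin(c) - 20)^3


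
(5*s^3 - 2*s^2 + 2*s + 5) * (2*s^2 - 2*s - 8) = 10*s^5 - 14*s^4 - 32*s^3 + 22*s^2 - 26*s - 40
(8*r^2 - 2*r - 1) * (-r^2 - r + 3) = -8*r^4 - 6*r^3 + 27*r^2 - 5*r - 3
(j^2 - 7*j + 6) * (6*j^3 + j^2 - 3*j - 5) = 6*j^5 - 41*j^4 + 26*j^3 + 22*j^2 + 17*j - 30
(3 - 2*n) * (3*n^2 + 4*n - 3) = -6*n^3 + n^2 + 18*n - 9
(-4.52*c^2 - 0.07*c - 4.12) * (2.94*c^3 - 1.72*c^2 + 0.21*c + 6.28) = -13.2888*c^5 + 7.5686*c^4 - 12.9416*c^3 - 21.3139*c^2 - 1.3048*c - 25.8736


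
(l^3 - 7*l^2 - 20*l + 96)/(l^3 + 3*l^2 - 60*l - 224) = (l - 3)/(l + 7)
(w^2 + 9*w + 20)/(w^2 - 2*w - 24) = (w + 5)/(w - 6)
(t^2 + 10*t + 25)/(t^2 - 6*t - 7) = (t^2 + 10*t + 25)/(t^2 - 6*t - 7)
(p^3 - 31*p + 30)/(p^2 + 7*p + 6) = (p^2 - 6*p + 5)/(p + 1)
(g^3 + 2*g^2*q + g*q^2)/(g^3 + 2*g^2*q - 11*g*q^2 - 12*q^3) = g*(-g - q)/(-g^2 - g*q + 12*q^2)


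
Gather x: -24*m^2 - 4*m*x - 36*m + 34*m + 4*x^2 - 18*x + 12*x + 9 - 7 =-24*m^2 - 2*m + 4*x^2 + x*(-4*m - 6) + 2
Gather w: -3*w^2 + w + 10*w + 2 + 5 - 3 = -3*w^2 + 11*w + 4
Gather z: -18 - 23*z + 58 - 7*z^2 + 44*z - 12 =-7*z^2 + 21*z + 28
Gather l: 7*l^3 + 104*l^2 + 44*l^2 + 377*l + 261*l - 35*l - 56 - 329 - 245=7*l^3 + 148*l^2 + 603*l - 630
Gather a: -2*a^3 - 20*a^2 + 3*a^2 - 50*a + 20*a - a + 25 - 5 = -2*a^3 - 17*a^2 - 31*a + 20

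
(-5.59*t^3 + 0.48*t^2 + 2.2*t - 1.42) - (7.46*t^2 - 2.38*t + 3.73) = -5.59*t^3 - 6.98*t^2 + 4.58*t - 5.15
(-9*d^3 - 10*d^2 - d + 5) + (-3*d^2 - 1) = -9*d^3 - 13*d^2 - d + 4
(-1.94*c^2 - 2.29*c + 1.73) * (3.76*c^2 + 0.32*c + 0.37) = -7.2944*c^4 - 9.2312*c^3 + 5.0542*c^2 - 0.2937*c + 0.6401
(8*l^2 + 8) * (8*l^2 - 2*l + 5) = 64*l^4 - 16*l^3 + 104*l^2 - 16*l + 40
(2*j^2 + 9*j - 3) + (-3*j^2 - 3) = -j^2 + 9*j - 6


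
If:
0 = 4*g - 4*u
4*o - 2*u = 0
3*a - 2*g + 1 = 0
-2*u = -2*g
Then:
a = 2*u/3 - 1/3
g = u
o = u/2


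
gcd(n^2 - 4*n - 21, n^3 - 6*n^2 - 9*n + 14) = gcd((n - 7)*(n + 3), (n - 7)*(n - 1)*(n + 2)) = n - 7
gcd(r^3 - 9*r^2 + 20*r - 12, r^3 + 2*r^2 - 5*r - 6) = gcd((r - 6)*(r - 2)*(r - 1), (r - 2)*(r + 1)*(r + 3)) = r - 2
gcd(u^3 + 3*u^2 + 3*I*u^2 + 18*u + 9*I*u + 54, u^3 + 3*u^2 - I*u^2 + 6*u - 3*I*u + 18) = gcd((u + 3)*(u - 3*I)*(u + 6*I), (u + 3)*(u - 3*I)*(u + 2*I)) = u^2 + u*(3 - 3*I) - 9*I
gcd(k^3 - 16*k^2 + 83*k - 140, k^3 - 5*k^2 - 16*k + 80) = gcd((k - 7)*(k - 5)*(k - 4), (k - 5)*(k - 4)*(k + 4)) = k^2 - 9*k + 20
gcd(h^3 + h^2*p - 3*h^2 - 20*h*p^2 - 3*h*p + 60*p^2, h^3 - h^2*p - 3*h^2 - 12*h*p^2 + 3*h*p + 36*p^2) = -h^2 + 4*h*p + 3*h - 12*p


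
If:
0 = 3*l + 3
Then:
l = -1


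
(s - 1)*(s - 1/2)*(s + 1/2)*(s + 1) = s^4 - 5*s^2/4 + 1/4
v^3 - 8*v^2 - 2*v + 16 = (v - 8)*(v - sqrt(2))*(v + sqrt(2))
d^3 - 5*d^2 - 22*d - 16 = (d - 8)*(d + 1)*(d + 2)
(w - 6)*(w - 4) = w^2 - 10*w + 24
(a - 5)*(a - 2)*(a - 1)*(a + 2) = a^4 - 6*a^3 + a^2 + 24*a - 20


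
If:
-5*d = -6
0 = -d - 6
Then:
No Solution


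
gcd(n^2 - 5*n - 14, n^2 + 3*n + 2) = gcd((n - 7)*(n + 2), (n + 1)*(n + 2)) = n + 2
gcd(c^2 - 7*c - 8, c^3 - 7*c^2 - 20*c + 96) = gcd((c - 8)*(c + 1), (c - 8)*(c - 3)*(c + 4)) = c - 8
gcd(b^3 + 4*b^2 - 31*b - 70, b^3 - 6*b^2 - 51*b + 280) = b^2 + 2*b - 35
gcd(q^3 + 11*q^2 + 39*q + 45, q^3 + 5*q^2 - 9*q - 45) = q^2 + 8*q + 15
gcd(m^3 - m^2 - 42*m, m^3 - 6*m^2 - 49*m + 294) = m - 7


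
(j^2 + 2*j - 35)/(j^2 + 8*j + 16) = (j^2 + 2*j - 35)/(j^2 + 8*j + 16)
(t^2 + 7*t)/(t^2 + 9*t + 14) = t/(t + 2)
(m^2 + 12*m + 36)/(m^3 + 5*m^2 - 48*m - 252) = 1/(m - 7)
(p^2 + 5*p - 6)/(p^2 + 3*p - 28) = (p^2 + 5*p - 6)/(p^2 + 3*p - 28)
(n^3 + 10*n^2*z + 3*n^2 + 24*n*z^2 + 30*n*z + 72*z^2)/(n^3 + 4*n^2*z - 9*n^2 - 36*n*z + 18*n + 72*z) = (n^2 + 6*n*z + 3*n + 18*z)/(n^2 - 9*n + 18)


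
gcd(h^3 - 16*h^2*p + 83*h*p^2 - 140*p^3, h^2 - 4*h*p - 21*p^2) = -h + 7*p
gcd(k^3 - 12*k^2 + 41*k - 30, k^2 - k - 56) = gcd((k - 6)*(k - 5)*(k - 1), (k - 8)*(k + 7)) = 1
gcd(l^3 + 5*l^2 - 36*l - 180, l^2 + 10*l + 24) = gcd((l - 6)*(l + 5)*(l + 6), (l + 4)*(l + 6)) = l + 6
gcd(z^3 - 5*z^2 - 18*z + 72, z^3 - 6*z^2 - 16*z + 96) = z^2 - 2*z - 24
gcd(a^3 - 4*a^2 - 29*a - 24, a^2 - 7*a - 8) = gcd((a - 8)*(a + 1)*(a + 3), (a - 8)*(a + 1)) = a^2 - 7*a - 8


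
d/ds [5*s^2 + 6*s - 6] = 10*s + 6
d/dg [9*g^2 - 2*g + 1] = 18*g - 2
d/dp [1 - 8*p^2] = -16*p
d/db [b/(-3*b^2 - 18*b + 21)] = (b^2 + 7)/(3*(b^4 + 12*b^3 + 22*b^2 - 84*b + 49))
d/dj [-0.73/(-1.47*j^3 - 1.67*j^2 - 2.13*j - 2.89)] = (-3.2193*j^2 - 2.4382*j - 1.5549)/(1.47*j^3 + 1.67*j^2 + 2.13*j + 2.89)^2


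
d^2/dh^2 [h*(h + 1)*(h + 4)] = 6*h + 10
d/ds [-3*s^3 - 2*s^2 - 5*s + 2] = -9*s^2 - 4*s - 5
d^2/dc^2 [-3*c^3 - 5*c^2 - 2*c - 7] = -18*c - 10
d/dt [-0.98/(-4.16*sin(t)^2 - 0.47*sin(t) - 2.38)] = -(8.1536*sin(t) + 0.4606)*cos(t)/(4.16*sin(t)^2 + 0.47*sin(t) + 2.38)^2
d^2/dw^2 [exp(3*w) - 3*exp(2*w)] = (9*exp(w) - 12)*exp(2*w)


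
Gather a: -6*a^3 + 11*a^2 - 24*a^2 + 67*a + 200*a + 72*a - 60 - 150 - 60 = -6*a^3 - 13*a^2 + 339*a - 270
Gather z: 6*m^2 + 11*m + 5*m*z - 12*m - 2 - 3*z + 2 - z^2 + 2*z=6*m^2 - m - z^2 + z*(5*m - 1)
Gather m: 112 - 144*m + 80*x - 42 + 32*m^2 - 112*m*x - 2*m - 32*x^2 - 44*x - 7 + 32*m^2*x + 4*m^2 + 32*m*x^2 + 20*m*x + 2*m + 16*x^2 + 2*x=m^2*(32*x + 36) + m*(32*x^2 - 92*x - 144) - 16*x^2 + 38*x + 63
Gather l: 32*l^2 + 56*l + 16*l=32*l^2 + 72*l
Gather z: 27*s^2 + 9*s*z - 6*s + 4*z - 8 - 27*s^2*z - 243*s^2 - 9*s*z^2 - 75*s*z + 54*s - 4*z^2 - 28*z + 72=-216*s^2 + 48*s + z^2*(-9*s - 4) + z*(-27*s^2 - 66*s - 24) + 64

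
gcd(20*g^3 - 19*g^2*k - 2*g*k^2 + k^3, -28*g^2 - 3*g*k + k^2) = 4*g + k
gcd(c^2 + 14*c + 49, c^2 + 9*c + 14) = c + 7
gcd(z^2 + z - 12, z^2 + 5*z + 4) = z + 4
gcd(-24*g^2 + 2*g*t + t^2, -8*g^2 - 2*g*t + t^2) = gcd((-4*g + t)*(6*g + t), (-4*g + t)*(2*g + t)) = -4*g + t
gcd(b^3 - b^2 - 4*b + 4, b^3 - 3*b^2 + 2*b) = b^2 - 3*b + 2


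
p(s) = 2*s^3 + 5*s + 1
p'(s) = 6*s^2 + 5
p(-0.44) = -1.37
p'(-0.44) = 6.16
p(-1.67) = -16.66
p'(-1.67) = 21.73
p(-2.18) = -30.62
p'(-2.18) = 33.51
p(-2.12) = -28.66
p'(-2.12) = 31.97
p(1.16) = 9.92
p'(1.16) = 13.07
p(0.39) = 3.07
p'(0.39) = 5.91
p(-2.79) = -56.39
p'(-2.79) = 51.70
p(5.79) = 418.16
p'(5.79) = 206.14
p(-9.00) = -1502.00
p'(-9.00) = 491.00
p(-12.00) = -3515.00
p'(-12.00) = 869.00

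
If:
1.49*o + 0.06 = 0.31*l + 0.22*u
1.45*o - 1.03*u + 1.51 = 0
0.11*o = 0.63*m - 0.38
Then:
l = 2.70456062291435*u - 4.81179087875417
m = 0.124028461959496*u + 0.421346469622332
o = 0.710344827586207*u - 1.04137931034483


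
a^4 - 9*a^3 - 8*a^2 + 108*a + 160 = (a - 8)*(a - 5)*(a + 2)^2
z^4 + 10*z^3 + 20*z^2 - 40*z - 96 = (z - 2)*(z + 2)*(z + 4)*(z + 6)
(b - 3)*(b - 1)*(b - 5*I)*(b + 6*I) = b^4 - 4*b^3 + I*b^3 + 33*b^2 - 4*I*b^2 - 120*b + 3*I*b + 90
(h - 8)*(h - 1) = h^2 - 9*h + 8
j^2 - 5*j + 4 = (j - 4)*(j - 1)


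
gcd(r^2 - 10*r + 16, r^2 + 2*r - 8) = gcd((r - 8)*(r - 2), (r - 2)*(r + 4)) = r - 2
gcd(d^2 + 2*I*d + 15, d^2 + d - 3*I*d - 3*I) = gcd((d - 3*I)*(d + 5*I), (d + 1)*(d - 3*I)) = d - 3*I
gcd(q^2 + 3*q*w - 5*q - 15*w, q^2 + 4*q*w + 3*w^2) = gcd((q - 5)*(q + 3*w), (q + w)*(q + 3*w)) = q + 3*w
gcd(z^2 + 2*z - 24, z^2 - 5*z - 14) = 1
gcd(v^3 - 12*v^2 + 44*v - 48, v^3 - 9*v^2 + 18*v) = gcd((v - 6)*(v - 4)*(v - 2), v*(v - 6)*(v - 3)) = v - 6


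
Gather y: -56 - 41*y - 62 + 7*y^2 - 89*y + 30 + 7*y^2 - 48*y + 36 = 14*y^2 - 178*y - 52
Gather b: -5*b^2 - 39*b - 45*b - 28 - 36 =-5*b^2 - 84*b - 64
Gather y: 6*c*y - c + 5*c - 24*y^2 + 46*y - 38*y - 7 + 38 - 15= 4*c - 24*y^2 + y*(6*c + 8) + 16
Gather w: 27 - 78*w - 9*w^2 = -9*w^2 - 78*w + 27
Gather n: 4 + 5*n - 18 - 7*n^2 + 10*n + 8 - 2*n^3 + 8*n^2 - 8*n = -2*n^3 + n^2 + 7*n - 6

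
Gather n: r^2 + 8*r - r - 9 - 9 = r^2 + 7*r - 18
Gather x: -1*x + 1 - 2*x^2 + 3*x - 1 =-2*x^2 + 2*x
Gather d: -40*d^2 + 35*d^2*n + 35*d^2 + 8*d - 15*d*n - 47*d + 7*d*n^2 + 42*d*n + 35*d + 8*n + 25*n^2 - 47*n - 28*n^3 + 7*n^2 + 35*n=d^2*(35*n - 5) + d*(7*n^2 + 27*n - 4) - 28*n^3 + 32*n^2 - 4*n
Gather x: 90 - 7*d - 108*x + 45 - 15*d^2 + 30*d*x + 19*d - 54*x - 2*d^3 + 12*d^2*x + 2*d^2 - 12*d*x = -2*d^3 - 13*d^2 + 12*d + x*(12*d^2 + 18*d - 162) + 135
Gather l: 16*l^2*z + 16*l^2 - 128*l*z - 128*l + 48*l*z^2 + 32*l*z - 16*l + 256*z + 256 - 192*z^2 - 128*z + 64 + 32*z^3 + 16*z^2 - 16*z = l^2*(16*z + 16) + l*(48*z^2 - 96*z - 144) + 32*z^3 - 176*z^2 + 112*z + 320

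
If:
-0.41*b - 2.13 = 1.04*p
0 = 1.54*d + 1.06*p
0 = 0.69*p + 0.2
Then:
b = -4.46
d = 0.20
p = -0.29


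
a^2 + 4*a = a*(a + 4)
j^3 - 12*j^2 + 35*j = j*(j - 7)*(j - 5)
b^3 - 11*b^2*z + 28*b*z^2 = b*(b - 7*z)*(b - 4*z)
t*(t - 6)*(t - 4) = t^3 - 10*t^2 + 24*t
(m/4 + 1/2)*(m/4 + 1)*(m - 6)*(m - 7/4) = m^4/16 - 7*m^3/64 - 7*m^2/4 + m/16 + 21/4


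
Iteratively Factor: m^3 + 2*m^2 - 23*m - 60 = (m - 5)*(m^2 + 7*m + 12) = (m - 5)*(m + 3)*(m + 4)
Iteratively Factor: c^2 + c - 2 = (c - 1)*(c + 2)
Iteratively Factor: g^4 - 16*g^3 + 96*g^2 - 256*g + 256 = (g - 4)*(g^3 - 12*g^2 + 48*g - 64) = (g - 4)^2*(g^2 - 8*g + 16) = (g - 4)^3*(g - 4)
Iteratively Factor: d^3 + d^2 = (d + 1)*(d^2) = d*(d + 1)*(d)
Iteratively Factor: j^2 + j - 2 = (j + 2)*(j - 1)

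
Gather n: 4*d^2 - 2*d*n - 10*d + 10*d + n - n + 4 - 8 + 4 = 4*d^2 - 2*d*n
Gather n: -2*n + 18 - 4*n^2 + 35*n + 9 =-4*n^2 + 33*n + 27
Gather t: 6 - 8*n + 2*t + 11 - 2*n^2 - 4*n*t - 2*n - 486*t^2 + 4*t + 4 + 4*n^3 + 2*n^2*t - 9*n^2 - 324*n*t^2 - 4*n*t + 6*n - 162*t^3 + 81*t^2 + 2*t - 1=4*n^3 - 11*n^2 - 4*n - 162*t^3 + t^2*(-324*n - 405) + t*(2*n^2 - 8*n + 8) + 20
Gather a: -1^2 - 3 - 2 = -6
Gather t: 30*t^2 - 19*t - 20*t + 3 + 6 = 30*t^2 - 39*t + 9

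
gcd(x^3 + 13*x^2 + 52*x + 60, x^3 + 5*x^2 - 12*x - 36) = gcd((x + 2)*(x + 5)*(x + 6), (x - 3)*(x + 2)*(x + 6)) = x^2 + 8*x + 12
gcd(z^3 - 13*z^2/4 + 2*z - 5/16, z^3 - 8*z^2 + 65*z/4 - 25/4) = z^2 - 3*z + 5/4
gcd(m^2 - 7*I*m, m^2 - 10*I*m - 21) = m - 7*I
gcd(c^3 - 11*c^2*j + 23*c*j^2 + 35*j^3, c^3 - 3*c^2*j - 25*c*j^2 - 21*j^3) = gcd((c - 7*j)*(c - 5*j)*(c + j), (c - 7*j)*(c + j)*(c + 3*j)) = c^2 - 6*c*j - 7*j^2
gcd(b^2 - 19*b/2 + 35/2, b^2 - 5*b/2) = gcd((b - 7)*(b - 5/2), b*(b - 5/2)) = b - 5/2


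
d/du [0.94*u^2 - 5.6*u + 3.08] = 1.88*u - 5.6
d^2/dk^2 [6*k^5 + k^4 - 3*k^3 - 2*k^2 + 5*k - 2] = 120*k^3 + 12*k^2 - 18*k - 4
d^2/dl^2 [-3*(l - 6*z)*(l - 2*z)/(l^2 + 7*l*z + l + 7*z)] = 6*(-(l - 6*z)*(l - 2*z)*(2*l + 7*z + 1)^2 + ((l - 6*z)*(l - 2*z) + (l - 6*z)*(2*l + 7*z + 1) + (l - 2*z)*(2*l + 7*z + 1))*(l^2 + 7*l*z + l + 7*z) - (l^2 + 7*l*z + l + 7*z)^2)/(l^2 + 7*l*z + l + 7*z)^3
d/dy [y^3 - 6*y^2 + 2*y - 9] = 3*y^2 - 12*y + 2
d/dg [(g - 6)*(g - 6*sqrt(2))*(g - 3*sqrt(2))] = 3*g^2 - 18*sqrt(2)*g - 12*g + 36 + 54*sqrt(2)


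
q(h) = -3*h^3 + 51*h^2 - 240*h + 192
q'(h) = -9*h^2 + 102*h - 240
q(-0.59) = 351.97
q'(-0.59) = -303.31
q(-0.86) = 438.03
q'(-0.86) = -334.38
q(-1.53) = 689.33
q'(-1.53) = -417.13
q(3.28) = -152.38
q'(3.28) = -2.27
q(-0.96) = 472.06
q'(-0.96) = -346.21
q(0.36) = 112.07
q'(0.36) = -204.45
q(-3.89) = 2073.93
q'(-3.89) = -772.97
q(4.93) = -111.12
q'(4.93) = 44.12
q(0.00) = 192.00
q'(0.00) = -240.00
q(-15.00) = 25392.00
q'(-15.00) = -3795.00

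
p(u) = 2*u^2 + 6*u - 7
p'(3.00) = 18.00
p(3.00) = 29.00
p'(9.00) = 42.00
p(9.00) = 209.00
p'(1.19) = 10.76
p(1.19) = 2.97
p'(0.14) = 6.56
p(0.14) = -6.12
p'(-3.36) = -7.44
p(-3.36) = -4.58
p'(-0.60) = 3.60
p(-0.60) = -9.88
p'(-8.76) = -29.04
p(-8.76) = 93.92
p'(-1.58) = -0.32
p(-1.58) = -11.49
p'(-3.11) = -6.44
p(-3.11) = -6.32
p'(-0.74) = 3.04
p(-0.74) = -10.34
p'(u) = 4*u + 6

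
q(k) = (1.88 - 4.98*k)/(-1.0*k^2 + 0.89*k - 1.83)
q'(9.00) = -0.06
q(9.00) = 0.57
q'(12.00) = -0.04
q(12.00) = 0.43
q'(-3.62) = -0.22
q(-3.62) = -1.10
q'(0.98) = 1.72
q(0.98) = 1.56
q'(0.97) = 1.76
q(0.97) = 1.55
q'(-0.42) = 0.88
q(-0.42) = -1.67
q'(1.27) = 0.78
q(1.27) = 1.92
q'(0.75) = 2.51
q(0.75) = 1.08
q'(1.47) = 0.31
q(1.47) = 2.03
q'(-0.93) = -0.03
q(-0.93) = -1.85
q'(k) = (1.88 - 4.98*k)*(2.0*k - 0.89)/(-1.0*k^2 + 0.89*k - 1.83)^2 - 4.98/(-1.0*k^2 + 0.89*k - 1.83)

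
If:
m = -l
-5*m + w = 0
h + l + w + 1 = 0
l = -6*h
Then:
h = -1/25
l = 6/25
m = -6/25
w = -6/5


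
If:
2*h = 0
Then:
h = 0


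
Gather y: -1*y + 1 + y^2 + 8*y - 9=y^2 + 7*y - 8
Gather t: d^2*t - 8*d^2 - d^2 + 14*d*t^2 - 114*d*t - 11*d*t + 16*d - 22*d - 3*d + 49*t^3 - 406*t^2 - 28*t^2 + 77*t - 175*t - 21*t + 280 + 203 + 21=-9*d^2 - 9*d + 49*t^3 + t^2*(14*d - 434) + t*(d^2 - 125*d - 119) + 504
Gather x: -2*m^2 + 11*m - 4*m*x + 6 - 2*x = -2*m^2 + 11*m + x*(-4*m - 2) + 6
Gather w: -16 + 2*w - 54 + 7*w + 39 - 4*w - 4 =5*w - 35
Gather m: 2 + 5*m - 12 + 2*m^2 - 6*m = 2*m^2 - m - 10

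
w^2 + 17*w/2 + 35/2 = (w + 7/2)*(w + 5)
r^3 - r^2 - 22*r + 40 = (r - 4)*(r - 2)*(r + 5)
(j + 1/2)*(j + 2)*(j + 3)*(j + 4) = j^4 + 19*j^3/2 + 61*j^2/2 + 37*j + 12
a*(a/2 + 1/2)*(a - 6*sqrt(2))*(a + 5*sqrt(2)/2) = a^4/2 - 7*sqrt(2)*a^3/4 + a^3/2 - 15*a^2 - 7*sqrt(2)*a^2/4 - 15*a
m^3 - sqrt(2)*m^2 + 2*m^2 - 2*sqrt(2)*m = m*(m + 2)*(m - sqrt(2))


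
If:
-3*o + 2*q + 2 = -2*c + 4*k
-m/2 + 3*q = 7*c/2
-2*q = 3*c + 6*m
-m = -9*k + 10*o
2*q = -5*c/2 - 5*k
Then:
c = -3800/18811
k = 3460/18811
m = 3200/18811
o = 2794/18811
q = -300/1447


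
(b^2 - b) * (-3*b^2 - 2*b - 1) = -3*b^4 + b^3 + b^2 + b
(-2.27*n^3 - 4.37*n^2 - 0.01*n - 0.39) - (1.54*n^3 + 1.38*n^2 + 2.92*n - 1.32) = -3.81*n^3 - 5.75*n^2 - 2.93*n + 0.93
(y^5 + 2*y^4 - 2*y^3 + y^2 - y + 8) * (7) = 7*y^5 + 14*y^4 - 14*y^3 + 7*y^2 - 7*y + 56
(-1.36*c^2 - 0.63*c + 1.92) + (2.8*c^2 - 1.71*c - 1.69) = 1.44*c^2 - 2.34*c + 0.23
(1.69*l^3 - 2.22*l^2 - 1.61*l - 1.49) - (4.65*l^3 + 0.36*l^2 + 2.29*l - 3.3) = -2.96*l^3 - 2.58*l^2 - 3.9*l + 1.81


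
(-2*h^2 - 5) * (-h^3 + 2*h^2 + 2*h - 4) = 2*h^5 - 4*h^4 + h^3 - 2*h^2 - 10*h + 20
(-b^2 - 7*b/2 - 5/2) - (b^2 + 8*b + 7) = -2*b^2 - 23*b/2 - 19/2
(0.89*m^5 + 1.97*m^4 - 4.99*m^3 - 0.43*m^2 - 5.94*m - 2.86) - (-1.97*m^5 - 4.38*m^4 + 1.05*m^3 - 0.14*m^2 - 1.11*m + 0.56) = 2.86*m^5 + 6.35*m^4 - 6.04*m^3 - 0.29*m^2 - 4.83*m - 3.42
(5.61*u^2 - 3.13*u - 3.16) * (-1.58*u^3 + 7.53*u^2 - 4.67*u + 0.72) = -8.8638*u^5 + 47.1887*u^4 - 44.7748*u^3 - 5.1385*u^2 + 12.5036*u - 2.2752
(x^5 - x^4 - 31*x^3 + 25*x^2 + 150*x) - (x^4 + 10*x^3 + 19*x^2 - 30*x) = x^5 - 2*x^4 - 41*x^3 + 6*x^2 + 180*x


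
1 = 1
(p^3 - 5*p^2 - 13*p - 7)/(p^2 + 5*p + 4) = (p^2 - 6*p - 7)/(p + 4)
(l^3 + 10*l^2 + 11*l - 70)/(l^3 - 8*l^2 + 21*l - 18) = (l^2 + 12*l + 35)/(l^2 - 6*l + 9)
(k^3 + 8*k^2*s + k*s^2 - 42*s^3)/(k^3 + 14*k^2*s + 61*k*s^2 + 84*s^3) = (k - 2*s)/(k + 4*s)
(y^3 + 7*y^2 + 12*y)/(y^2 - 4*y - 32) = y*(y + 3)/(y - 8)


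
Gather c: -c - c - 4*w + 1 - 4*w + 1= -2*c - 8*w + 2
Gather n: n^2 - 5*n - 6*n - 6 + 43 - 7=n^2 - 11*n + 30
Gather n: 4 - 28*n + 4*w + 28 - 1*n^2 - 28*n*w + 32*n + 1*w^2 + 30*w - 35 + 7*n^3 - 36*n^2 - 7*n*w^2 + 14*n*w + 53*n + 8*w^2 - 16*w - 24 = 7*n^3 - 37*n^2 + n*(-7*w^2 - 14*w + 57) + 9*w^2 + 18*w - 27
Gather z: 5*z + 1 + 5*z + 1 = 10*z + 2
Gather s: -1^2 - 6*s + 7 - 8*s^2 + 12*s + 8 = -8*s^2 + 6*s + 14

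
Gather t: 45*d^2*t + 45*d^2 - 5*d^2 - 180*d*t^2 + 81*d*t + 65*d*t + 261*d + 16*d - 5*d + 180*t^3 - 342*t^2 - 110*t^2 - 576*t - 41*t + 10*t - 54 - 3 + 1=40*d^2 + 272*d + 180*t^3 + t^2*(-180*d - 452) + t*(45*d^2 + 146*d - 607) - 56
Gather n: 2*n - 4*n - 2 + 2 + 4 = 4 - 2*n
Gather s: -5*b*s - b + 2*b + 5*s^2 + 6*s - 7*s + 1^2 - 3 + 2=b + 5*s^2 + s*(-5*b - 1)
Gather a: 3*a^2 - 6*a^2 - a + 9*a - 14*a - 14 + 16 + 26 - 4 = -3*a^2 - 6*a + 24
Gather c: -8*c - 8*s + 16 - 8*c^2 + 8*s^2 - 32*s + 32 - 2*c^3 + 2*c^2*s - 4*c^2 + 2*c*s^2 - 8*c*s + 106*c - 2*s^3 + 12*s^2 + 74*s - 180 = -2*c^3 + c^2*(2*s - 12) + c*(2*s^2 - 8*s + 98) - 2*s^3 + 20*s^2 + 34*s - 132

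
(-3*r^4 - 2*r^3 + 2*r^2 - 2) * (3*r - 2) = -9*r^5 + 10*r^3 - 4*r^2 - 6*r + 4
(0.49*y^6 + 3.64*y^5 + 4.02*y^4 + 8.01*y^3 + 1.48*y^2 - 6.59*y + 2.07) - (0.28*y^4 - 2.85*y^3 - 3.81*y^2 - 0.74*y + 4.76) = 0.49*y^6 + 3.64*y^5 + 3.74*y^4 + 10.86*y^3 + 5.29*y^2 - 5.85*y - 2.69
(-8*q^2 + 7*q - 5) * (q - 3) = -8*q^3 + 31*q^2 - 26*q + 15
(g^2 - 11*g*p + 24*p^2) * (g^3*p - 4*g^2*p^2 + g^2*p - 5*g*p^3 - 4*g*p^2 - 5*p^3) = g^5*p - 15*g^4*p^2 + g^4*p + 63*g^3*p^3 - 15*g^3*p^2 - 41*g^2*p^4 + 63*g^2*p^3 - 120*g*p^5 - 41*g*p^4 - 120*p^5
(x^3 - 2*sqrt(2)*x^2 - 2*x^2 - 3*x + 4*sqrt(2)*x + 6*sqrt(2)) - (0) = x^3 - 2*sqrt(2)*x^2 - 2*x^2 - 3*x + 4*sqrt(2)*x + 6*sqrt(2)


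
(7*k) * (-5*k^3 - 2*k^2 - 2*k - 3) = -35*k^4 - 14*k^3 - 14*k^2 - 21*k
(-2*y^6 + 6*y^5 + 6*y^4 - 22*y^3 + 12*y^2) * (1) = -2*y^6 + 6*y^5 + 6*y^4 - 22*y^3 + 12*y^2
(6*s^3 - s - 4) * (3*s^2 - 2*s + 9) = 18*s^5 - 12*s^4 + 51*s^3 - 10*s^2 - s - 36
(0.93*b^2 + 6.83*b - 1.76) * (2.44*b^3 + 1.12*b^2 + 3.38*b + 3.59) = 2.2692*b^5 + 17.7068*b^4 + 6.4986*b^3 + 24.4529*b^2 + 18.5709*b - 6.3184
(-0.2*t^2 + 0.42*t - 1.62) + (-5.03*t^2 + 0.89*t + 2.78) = -5.23*t^2 + 1.31*t + 1.16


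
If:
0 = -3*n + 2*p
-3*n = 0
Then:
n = 0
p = 0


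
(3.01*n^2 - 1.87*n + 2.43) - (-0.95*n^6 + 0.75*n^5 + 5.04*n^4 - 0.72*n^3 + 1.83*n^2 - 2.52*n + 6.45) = 0.95*n^6 - 0.75*n^5 - 5.04*n^4 + 0.72*n^3 + 1.18*n^2 + 0.65*n - 4.02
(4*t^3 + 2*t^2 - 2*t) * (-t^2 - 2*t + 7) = -4*t^5 - 10*t^4 + 26*t^3 + 18*t^2 - 14*t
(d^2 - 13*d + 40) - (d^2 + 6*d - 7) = 47 - 19*d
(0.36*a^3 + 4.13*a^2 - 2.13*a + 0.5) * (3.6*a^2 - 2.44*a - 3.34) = 1.296*a^5 + 13.9896*a^4 - 18.9476*a^3 - 6.797*a^2 + 5.8942*a - 1.67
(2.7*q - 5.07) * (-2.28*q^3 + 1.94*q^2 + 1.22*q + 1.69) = -6.156*q^4 + 16.7976*q^3 - 6.5418*q^2 - 1.6224*q - 8.5683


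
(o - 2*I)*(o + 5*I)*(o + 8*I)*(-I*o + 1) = -I*o^4 + 12*o^3 + 25*I*o^2 + 66*o + 80*I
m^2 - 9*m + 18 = (m - 6)*(m - 3)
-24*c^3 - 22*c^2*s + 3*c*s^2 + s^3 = (-4*c + s)*(c + s)*(6*c + s)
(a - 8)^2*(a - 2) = a^3 - 18*a^2 + 96*a - 128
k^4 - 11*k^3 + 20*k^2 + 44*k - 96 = (k - 8)*(k - 3)*(k - 2)*(k + 2)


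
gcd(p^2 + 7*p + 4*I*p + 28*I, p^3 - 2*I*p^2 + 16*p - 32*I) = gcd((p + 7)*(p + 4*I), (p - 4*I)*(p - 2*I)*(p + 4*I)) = p + 4*I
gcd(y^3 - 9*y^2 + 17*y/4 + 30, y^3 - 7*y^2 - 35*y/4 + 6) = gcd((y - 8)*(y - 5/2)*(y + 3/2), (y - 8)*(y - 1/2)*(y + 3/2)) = y^2 - 13*y/2 - 12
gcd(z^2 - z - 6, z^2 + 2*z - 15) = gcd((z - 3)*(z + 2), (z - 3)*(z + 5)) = z - 3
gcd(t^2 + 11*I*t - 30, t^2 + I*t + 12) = 1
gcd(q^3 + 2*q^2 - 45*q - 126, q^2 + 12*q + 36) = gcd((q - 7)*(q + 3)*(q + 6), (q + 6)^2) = q + 6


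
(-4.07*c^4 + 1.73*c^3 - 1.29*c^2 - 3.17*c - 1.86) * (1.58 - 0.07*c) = 0.2849*c^5 - 6.5517*c^4 + 2.8237*c^3 - 1.8163*c^2 - 4.8784*c - 2.9388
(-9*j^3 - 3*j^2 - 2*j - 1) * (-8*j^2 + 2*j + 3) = 72*j^5 + 6*j^4 - 17*j^3 - 5*j^2 - 8*j - 3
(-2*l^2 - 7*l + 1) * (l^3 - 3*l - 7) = -2*l^5 - 7*l^4 + 7*l^3 + 35*l^2 + 46*l - 7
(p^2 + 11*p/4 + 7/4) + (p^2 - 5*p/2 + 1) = 2*p^2 + p/4 + 11/4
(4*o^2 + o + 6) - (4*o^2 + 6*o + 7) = -5*o - 1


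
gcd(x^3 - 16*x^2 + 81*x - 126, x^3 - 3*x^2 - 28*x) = x - 7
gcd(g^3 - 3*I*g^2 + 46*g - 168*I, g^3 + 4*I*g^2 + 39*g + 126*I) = g^2 + I*g + 42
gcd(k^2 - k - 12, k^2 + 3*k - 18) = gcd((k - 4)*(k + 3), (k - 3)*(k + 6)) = 1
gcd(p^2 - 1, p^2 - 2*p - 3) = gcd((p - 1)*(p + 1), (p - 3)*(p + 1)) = p + 1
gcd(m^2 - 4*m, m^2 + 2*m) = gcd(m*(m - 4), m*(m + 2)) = m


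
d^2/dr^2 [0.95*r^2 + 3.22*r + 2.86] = 1.90000000000000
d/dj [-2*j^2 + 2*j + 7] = 2 - 4*j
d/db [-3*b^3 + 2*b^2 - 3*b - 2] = -9*b^2 + 4*b - 3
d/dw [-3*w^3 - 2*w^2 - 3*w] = -9*w^2 - 4*w - 3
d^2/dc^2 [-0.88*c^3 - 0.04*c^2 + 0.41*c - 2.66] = -5.28*c - 0.08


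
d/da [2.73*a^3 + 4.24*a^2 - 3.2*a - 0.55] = 8.19*a^2 + 8.48*a - 3.2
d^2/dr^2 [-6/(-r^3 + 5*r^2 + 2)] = 12*(-r^2*(3*r - 10)^2 + (5 - 3*r)*(-r^3 + 5*r^2 + 2))/(-r^3 + 5*r^2 + 2)^3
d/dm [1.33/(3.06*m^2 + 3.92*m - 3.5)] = (-8.1396*m - 5.2136)/(3.06*m^2 + 3.92*m - 3.5)^2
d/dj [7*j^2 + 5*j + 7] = 14*j + 5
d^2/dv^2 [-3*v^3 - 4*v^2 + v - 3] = -18*v - 8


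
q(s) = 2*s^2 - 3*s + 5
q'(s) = 4*s - 3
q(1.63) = 5.42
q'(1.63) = 3.52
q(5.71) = 53.08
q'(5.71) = 19.84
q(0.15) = 4.60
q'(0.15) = -2.40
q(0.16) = 4.57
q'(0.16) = -2.36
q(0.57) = 3.94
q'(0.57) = -0.72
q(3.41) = 18.03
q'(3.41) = 10.64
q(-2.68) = 27.40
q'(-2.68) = -13.72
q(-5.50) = 82.00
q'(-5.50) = -25.00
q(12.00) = 257.00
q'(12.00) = 45.00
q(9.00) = 140.00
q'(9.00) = 33.00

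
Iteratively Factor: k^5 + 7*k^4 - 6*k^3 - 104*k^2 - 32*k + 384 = (k + 4)*(k^4 + 3*k^3 - 18*k^2 - 32*k + 96) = (k - 3)*(k + 4)*(k^3 + 6*k^2 - 32) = (k - 3)*(k - 2)*(k + 4)*(k^2 + 8*k + 16) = (k - 3)*(k - 2)*(k + 4)^2*(k + 4)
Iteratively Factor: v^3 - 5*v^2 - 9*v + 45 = (v + 3)*(v^2 - 8*v + 15) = (v - 3)*(v + 3)*(v - 5)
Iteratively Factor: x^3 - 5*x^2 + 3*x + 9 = (x + 1)*(x^2 - 6*x + 9) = (x - 3)*(x + 1)*(x - 3)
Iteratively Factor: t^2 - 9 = (t - 3)*(t + 3)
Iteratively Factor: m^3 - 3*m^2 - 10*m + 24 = (m - 4)*(m^2 + m - 6) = (m - 4)*(m - 2)*(m + 3)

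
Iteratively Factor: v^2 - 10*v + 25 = (v - 5)*(v - 5)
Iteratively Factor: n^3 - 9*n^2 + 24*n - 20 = (n - 2)*(n^2 - 7*n + 10) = (n - 5)*(n - 2)*(n - 2)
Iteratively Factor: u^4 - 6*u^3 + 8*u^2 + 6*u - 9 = (u - 3)*(u^3 - 3*u^2 - u + 3) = (u - 3)^2*(u^2 - 1) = (u - 3)^2*(u - 1)*(u + 1)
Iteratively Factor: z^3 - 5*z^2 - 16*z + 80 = (z + 4)*(z^2 - 9*z + 20) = (z - 4)*(z + 4)*(z - 5)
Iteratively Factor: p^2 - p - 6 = (p + 2)*(p - 3)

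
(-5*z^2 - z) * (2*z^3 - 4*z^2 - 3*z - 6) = -10*z^5 + 18*z^4 + 19*z^3 + 33*z^2 + 6*z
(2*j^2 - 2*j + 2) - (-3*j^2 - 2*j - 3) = 5*j^2 + 5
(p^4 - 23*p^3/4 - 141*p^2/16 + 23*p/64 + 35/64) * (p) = p^5 - 23*p^4/4 - 141*p^3/16 + 23*p^2/64 + 35*p/64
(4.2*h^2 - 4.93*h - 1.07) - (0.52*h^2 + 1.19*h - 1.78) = 3.68*h^2 - 6.12*h + 0.71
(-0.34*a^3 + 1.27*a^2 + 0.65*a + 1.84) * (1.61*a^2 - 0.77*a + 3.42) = -0.5474*a^5 + 2.3065*a^4 - 1.0942*a^3 + 6.8053*a^2 + 0.8062*a + 6.2928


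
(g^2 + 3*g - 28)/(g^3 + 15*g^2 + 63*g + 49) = (g - 4)/(g^2 + 8*g + 7)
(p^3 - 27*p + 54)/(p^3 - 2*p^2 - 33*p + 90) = (p - 3)/(p - 5)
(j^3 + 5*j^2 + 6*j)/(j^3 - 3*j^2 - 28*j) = (j^2 + 5*j + 6)/(j^2 - 3*j - 28)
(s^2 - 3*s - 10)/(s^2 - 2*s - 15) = (s + 2)/(s + 3)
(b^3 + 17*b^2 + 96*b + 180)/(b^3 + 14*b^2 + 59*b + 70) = (b^2 + 12*b + 36)/(b^2 + 9*b + 14)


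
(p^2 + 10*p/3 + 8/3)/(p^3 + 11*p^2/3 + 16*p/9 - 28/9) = 3*(3*p + 4)/(9*p^2 + 15*p - 14)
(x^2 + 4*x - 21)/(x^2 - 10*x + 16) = (x^2 + 4*x - 21)/(x^2 - 10*x + 16)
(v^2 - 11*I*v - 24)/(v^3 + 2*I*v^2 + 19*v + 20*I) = (v^2 - 11*I*v - 24)/(v^3 + 2*I*v^2 + 19*v + 20*I)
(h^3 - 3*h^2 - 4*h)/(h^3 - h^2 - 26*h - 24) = h*(h - 4)/(h^2 - 2*h - 24)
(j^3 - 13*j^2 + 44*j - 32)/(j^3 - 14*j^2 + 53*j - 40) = (j - 4)/(j - 5)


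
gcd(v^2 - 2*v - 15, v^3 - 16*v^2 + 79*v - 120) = v - 5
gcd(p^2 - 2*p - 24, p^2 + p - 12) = p + 4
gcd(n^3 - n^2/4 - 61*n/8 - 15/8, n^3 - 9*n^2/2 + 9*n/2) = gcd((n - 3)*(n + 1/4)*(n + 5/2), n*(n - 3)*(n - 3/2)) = n - 3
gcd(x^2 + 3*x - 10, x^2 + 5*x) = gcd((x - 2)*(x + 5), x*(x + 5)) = x + 5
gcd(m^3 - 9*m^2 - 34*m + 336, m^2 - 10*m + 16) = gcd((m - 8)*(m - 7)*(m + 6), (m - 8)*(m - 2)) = m - 8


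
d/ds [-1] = 0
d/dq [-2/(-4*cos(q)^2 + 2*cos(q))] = (-sin(q)/cos(q)^2 + 4*tan(q))/(2*cos(q) - 1)^2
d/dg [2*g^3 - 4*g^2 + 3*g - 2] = 6*g^2 - 8*g + 3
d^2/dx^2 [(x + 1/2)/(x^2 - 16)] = (x^2*(8*x + 4) + (-6*x - 1)*(x^2 - 16))/(x^2 - 16)^3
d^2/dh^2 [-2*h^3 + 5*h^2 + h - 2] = 10 - 12*h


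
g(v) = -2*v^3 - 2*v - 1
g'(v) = -6*v^2 - 2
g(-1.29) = 5.87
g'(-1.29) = -11.98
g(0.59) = -2.59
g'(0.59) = -4.09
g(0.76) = -3.40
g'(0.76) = -5.47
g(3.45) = -90.03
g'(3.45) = -73.42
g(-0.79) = 1.57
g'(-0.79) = -5.74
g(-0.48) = 0.18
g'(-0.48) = -3.38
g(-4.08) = 142.99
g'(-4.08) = -101.88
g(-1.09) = 3.77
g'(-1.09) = -9.13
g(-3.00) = 59.00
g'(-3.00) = -56.00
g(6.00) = -445.00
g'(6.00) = -218.00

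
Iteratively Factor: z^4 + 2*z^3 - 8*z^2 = (z)*(z^3 + 2*z^2 - 8*z) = z^2*(z^2 + 2*z - 8) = z^2*(z - 2)*(z + 4)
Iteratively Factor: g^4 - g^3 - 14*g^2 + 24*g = (g)*(g^3 - g^2 - 14*g + 24) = g*(g - 2)*(g^2 + g - 12) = g*(g - 3)*(g - 2)*(g + 4)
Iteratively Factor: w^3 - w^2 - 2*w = (w + 1)*(w^2 - 2*w) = (w - 2)*(w + 1)*(w)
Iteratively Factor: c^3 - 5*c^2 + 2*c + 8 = (c - 4)*(c^2 - c - 2) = (c - 4)*(c - 2)*(c + 1)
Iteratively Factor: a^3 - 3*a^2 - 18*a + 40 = (a - 2)*(a^2 - a - 20) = (a - 5)*(a - 2)*(a + 4)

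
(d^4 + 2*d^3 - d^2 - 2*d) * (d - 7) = d^5 - 5*d^4 - 15*d^3 + 5*d^2 + 14*d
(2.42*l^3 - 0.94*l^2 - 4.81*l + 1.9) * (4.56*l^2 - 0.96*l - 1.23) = 11.0352*l^5 - 6.6096*l^4 - 24.0078*l^3 + 14.4378*l^2 + 4.0923*l - 2.337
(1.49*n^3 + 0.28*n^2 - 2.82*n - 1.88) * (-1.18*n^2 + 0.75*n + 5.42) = -1.7582*n^5 + 0.7871*n^4 + 11.6134*n^3 + 1.621*n^2 - 16.6944*n - 10.1896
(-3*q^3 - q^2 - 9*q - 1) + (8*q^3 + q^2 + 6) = 5*q^3 - 9*q + 5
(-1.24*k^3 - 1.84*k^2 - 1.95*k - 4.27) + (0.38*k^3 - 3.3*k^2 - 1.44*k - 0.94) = -0.86*k^3 - 5.14*k^2 - 3.39*k - 5.21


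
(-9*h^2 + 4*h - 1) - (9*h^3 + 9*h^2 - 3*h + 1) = -9*h^3 - 18*h^2 + 7*h - 2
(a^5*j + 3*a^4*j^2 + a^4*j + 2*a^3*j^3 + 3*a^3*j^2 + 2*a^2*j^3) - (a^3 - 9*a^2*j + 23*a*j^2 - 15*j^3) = a^5*j + 3*a^4*j^2 + a^4*j + 2*a^3*j^3 + 3*a^3*j^2 - a^3 + 2*a^2*j^3 + 9*a^2*j - 23*a*j^2 + 15*j^3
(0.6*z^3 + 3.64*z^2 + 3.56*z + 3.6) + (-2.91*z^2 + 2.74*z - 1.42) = 0.6*z^3 + 0.73*z^2 + 6.3*z + 2.18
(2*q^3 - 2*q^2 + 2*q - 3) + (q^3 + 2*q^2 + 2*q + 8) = 3*q^3 + 4*q + 5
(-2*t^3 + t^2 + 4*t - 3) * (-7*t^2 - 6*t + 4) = 14*t^5 + 5*t^4 - 42*t^3 + t^2 + 34*t - 12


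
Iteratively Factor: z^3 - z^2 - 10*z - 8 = (z + 2)*(z^2 - 3*z - 4) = (z + 1)*(z + 2)*(z - 4)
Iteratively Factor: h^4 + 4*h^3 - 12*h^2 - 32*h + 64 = (h + 4)*(h^3 - 12*h + 16) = (h - 2)*(h + 4)*(h^2 + 2*h - 8) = (h - 2)*(h + 4)^2*(h - 2)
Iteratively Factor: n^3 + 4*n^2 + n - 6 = (n - 1)*(n^2 + 5*n + 6) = (n - 1)*(n + 3)*(n + 2)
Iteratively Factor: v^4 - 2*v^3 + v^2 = (v)*(v^3 - 2*v^2 + v) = v*(v - 1)*(v^2 - v) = v*(v - 1)^2*(v)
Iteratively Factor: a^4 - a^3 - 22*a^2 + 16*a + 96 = (a - 3)*(a^3 + 2*a^2 - 16*a - 32) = (a - 3)*(a + 4)*(a^2 - 2*a - 8) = (a - 4)*(a - 3)*(a + 4)*(a + 2)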